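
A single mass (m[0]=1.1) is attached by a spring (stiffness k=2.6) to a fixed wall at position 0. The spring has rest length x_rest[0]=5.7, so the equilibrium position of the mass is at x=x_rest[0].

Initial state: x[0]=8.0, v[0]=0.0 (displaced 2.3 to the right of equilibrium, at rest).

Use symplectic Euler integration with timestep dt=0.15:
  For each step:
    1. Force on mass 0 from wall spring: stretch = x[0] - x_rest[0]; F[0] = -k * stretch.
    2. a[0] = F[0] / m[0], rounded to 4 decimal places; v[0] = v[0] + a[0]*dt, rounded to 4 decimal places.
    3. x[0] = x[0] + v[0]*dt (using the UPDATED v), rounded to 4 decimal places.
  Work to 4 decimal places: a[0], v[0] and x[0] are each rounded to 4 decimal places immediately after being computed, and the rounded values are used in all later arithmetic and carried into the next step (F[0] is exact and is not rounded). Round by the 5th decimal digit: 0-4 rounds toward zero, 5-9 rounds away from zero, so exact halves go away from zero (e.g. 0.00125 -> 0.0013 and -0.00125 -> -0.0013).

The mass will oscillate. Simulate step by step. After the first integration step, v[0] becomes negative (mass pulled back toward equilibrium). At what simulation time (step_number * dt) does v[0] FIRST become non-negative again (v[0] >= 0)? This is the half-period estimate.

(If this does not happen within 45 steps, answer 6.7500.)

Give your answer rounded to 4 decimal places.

Step 0: x=[8.0000] v=[0.0000]
Step 1: x=[7.8777] v=[-0.8155]
Step 2: x=[7.6396] v=[-1.5876]
Step 3: x=[7.2983] v=[-2.2753]
Step 4: x=[6.8720] v=[-2.8420]
Step 5: x=[6.3834] v=[-3.2575]
Step 6: x=[5.8584] v=[-3.4998]
Step 7: x=[5.3250] v=[-3.5560]
Step 8: x=[4.8116] v=[-3.4230]
Step 9: x=[4.3454] v=[-3.1080]
Step 10: x=[3.9512] v=[-2.6277]
Step 11: x=[3.6500] v=[-2.0077]
Step 12: x=[3.4579] v=[-1.2809]
Step 13: x=[3.3850] v=[-0.4860]
Step 14: x=[3.4352] v=[0.3348]
First v>=0 after going negative at step 14, time=2.1000

Answer: 2.1000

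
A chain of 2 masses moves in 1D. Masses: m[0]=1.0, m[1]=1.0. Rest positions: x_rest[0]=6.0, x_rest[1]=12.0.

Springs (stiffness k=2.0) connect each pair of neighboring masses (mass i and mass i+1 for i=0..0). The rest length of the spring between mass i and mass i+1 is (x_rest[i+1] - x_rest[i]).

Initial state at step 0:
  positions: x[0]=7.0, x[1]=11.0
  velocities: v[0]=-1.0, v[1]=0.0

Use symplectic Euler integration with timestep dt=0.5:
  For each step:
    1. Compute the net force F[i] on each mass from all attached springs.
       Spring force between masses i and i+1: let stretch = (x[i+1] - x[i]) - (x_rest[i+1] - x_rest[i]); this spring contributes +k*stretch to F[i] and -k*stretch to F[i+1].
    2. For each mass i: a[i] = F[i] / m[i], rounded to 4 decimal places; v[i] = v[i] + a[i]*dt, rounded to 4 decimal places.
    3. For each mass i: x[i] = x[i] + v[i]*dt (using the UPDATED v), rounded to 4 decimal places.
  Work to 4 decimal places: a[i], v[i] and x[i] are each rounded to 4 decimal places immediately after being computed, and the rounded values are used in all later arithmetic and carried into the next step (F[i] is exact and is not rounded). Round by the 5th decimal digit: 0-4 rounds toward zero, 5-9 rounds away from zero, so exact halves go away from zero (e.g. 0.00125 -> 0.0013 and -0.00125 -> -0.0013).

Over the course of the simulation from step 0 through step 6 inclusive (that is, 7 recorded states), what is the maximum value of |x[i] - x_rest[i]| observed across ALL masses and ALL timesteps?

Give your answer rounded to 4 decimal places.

Answer: 2.5000

Derivation:
Step 0: x=[7.0000 11.0000] v=[-1.0000 0.0000]
Step 1: x=[5.5000 12.0000] v=[-3.0000 2.0000]
Step 2: x=[4.2500 12.7500] v=[-2.5000 1.5000]
Step 3: x=[4.2500 12.2500] v=[0.0000 -1.0000]
Step 4: x=[5.2500 10.7500] v=[2.0000 -3.0000]
Step 5: x=[6.0000 9.5000] v=[1.5000 -2.5000]
Step 6: x=[5.5000 9.5000] v=[-1.0000 0.0000]
Max displacement = 2.5000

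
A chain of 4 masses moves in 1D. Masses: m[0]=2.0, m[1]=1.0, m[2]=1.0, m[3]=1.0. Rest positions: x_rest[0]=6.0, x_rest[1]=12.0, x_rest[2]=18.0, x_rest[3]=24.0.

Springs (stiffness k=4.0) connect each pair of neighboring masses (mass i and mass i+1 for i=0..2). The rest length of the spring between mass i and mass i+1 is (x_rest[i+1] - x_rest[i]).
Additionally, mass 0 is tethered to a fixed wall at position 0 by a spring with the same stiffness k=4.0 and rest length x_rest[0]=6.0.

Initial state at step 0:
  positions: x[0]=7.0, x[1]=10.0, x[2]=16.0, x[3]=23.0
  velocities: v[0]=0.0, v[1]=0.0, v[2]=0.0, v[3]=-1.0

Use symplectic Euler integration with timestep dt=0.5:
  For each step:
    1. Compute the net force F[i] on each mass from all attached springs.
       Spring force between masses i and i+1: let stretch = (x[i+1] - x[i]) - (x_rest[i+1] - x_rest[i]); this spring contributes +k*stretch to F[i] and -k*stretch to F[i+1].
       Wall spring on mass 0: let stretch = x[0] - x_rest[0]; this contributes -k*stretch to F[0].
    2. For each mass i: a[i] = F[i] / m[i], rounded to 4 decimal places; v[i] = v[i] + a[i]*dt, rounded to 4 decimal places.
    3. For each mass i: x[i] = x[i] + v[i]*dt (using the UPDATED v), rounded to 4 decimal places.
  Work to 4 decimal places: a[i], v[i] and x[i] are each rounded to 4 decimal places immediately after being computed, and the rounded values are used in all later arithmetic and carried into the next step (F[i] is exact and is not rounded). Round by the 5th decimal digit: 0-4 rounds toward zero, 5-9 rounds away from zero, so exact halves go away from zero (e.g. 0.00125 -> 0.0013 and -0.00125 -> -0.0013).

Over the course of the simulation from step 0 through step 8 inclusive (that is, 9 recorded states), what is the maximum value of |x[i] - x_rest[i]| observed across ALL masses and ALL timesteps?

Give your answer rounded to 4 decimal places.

Step 0: x=[7.0000 10.0000 16.0000 23.0000] v=[0.0000 0.0000 0.0000 -1.0000]
Step 1: x=[5.0000 13.0000 17.0000 21.5000] v=[-4.0000 6.0000 2.0000 -3.0000]
Step 2: x=[4.5000 12.0000 18.5000 21.5000] v=[-1.0000 -2.0000 3.0000 0.0000]
Step 3: x=[5.5000 10.0000 16.5000 24.5000] v=[2.0000 -4.0000 -4.0000 6.0000]
Step 4: x=[6.0000 10.0000 16.0000 25.5000] v=[1.0000 0.0000 -1.0000 2.0000]
Step 5: x=[5.5000 12.0000 19.0000 23.0000] v=[-1.0000 4.0000 6.0000 -5.0000]
Step 6: x=[5.5000 14.5000 19.0000 22.5000] v=[0.0000 5.0000 0.0000 -1.0000]
Step 7: x=[7.2500 12.5000 18.0000 24.5000] v=[3.5000 -4.0000 -2.0000 4.0000]
Step 8: x=[8.0000 10.7500 18.0000 26.0000] v=[1.5000 -3.5000 0.0000 3.0000]
Max displacement = 2.5000

Answer: 2.5000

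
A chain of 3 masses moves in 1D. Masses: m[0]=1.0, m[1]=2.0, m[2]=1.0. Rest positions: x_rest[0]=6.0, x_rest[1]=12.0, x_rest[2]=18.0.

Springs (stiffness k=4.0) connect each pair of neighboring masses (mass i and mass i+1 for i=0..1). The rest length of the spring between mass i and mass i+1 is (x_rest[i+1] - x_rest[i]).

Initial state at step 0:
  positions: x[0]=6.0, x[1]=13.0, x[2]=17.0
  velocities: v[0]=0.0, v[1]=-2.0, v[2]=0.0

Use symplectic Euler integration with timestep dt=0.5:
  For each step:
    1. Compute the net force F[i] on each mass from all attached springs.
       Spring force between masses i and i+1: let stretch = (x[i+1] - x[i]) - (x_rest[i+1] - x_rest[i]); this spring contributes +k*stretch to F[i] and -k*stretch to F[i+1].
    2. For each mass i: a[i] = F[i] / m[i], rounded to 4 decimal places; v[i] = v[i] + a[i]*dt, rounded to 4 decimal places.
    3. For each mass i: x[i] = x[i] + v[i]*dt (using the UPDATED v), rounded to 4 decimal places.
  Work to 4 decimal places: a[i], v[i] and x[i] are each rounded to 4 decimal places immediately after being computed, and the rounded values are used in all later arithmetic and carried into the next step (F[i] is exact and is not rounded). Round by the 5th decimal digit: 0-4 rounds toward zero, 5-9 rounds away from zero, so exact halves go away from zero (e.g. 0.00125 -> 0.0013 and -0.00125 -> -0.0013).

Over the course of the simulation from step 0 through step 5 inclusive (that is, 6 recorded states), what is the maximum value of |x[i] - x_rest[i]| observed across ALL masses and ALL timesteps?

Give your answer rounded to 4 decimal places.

Answer: 3.5000

Derivation:
Step 0: x=[6.0000 13.0000 17.0000] v=[0.0000 -2.0000 0.0000]
Step 1: x=[7.0000 10.5000 19.0000] v=[2.0000 -5.0000 4.0000]
Step 2: x=[5.5000 10.5000 18.5000] v=[-3.0000 0.0000 -1.0000]
Step 3: x=[3.0000 12.0000 16.0000] v=[-5.0000 3.0000 -5.0000]
Step 4: x=[3.5000 11.0000 15.5000] v=[1.0000 -2.0000 -1.0000]
Step 5: x=[5.5000 8.5000 16.5000] v=[4.0000 -5.0000 2.0000]
Max displacement = 3.5000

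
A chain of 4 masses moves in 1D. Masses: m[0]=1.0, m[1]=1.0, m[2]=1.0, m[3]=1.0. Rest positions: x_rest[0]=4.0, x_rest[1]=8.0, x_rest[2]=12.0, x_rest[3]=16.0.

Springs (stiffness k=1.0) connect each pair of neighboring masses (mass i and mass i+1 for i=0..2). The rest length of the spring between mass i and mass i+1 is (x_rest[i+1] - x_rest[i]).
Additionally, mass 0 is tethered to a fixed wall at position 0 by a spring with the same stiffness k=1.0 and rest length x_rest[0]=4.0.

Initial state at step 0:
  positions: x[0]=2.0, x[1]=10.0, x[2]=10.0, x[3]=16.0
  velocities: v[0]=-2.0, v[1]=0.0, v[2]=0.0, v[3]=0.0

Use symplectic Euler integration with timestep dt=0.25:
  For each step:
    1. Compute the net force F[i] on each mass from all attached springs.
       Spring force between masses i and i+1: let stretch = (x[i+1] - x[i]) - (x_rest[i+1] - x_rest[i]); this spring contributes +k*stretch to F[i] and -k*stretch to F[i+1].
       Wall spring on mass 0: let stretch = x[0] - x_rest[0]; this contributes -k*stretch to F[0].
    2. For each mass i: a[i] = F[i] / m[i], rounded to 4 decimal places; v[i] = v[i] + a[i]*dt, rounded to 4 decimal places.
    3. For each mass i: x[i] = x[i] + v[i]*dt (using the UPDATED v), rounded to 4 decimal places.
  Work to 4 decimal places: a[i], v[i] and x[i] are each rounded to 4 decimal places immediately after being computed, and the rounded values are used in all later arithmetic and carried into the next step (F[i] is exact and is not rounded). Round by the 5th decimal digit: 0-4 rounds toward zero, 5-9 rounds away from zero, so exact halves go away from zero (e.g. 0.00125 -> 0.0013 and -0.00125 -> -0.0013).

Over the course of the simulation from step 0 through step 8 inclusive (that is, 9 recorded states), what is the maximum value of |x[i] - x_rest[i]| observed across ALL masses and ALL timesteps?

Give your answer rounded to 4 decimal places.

Step 0: x=[2.0000 10.0000 10.0000 16.0000] v=[-2.0000 0.0000 0.0000 0.0000]
Step 1: x=[1.8750 9.5000 10.3750 15.8750] v=[-0.5000 -2.0000 1.5000 -0.5000]
Step 2: x=[2.1094 8.5781 11.0391 15.6563] v=[0.9375 -3.6875 2.6563 -0.8750]
Step 3: x=[2.6162 7.4058 11.8380 15.3990] v=[2.0273 -4.6894 3.1954 -1.0293]
Step 4: x=[3.2589 6.2111 12.5824 15.1691] v=[2.5707 -4.7788 2.9776 -0.9196]
Step 5: x=[3.8824 5.2301 13.0903 15.0275] v=[2.4940 -3.9240 2.0315 -0.5663]
Step 6: x=[4.3475 4.6561 13.2280 15.0149] v=[1.8603 -2.2959 0.5508 -0.0506]
Step 7: x=[4.5602 4.5986 12.9416 15.1406] v=[0.8506 -0.2301 -1.1455 0.5027]
Step 8: x=[4.4902 5.0601 12.2712 15.3789] v=[-0.2799 1.8461 -2.6815 0.9530]
Max displacement = 3.4014

Answer: 3.4014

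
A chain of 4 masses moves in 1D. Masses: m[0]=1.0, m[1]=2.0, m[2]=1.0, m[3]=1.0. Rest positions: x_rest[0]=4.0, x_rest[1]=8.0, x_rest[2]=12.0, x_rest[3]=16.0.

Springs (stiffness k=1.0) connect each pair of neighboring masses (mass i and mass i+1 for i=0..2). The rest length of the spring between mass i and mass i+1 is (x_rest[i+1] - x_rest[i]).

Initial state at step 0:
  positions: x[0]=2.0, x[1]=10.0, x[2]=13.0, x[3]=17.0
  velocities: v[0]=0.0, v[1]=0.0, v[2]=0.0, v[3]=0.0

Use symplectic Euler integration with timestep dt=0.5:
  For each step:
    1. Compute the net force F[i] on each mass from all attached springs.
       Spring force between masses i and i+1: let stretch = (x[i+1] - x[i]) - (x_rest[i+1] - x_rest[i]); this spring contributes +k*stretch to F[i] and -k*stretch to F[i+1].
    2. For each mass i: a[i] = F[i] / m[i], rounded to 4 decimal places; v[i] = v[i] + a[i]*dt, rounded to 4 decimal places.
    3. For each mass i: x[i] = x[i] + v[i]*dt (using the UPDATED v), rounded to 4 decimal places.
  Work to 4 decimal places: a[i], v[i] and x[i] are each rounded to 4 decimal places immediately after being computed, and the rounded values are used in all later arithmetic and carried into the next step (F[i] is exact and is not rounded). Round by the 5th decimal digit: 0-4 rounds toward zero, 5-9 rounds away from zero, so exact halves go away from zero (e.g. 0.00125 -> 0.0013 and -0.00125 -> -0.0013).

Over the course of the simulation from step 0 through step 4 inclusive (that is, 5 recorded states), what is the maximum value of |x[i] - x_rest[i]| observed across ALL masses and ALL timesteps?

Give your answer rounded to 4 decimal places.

Answer: 3.0782

Derivation:
Step 0: x=[2.0000 10.0000 13.0000 17.0000] v=[0.0000 0.0000 0.0000 0.0000]
Step 1: x=[3.0000 9.3750 13.2500 17.0000] v=[2.0000 -1.2500 0.5000 0.0000]
Step 2: x=[4.5938 8.4375 13.4688 17.0625] v=[3.1875 -1.8750 0.4375 0.1250]
Step 3: x=[6.1485 7.6485 13.3282 17.2266] v=[3.1094 -1.5781 -0.2813 0.3282]
Step 4: x=[7.0782 7.3819 12.7422 17.4161] v=[1.8594 -0.5332 -1.1720 0.3790]
Max displacement = 3.0782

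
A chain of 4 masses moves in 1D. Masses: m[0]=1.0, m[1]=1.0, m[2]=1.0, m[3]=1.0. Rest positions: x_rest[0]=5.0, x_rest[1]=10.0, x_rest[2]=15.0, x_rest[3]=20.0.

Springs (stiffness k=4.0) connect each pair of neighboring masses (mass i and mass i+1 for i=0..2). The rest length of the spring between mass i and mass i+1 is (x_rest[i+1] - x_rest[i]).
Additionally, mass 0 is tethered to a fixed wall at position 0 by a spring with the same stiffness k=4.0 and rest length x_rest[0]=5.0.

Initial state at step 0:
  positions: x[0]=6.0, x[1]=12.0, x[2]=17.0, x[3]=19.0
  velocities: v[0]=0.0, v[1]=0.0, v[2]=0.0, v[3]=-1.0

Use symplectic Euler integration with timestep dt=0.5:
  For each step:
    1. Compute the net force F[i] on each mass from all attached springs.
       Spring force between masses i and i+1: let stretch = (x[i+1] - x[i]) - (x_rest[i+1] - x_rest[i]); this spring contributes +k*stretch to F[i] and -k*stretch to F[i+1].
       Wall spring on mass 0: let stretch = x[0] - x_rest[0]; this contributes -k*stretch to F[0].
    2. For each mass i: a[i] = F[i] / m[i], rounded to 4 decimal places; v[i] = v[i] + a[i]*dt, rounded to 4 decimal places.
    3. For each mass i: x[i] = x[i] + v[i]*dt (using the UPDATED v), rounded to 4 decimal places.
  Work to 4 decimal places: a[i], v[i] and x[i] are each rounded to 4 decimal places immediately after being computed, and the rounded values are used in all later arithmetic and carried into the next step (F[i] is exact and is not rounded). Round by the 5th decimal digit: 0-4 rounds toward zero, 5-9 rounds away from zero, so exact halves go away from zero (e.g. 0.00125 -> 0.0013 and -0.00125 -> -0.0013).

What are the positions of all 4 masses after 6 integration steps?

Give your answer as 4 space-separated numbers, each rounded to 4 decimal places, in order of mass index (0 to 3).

Answer: 5.0000 11.5000 13.5000 17.5000

Derivation:
Step 0: x=[6.0000 12.0000 17.0000 19.0000] v=[0.0000 0.0000 0.0000 -1.0000]
Step 1: x=[6.0000 11.0000 14.0000 21.5000] v=[0.0000 -2.0000 -6.0000 5.0000]
Step 2: x=[5.0000 8.0000 15.5000 21.5000] v=[-2.0000 -6.0000 3.0000 0.0000]
Step 3: x=[2.0000 9.5000 15.5000 20.5000] v=[-6.0000 3.0000 0.0000 -2.0000]
Step 4: x=[4.5000 9.5000 14.5000 19.5000] v=[5.0000 0.0000 -2.0000 -2.0000]
Step 5: x=[7.5000 9.5000 13.5000 18.5000] v=[6.0000 0.0000 -2.0000 -2.0000]
Step 6: x=[5.0000 11.5000 13.5000 17.5000] v=[-5.0000 4.0000 0.0000 -2.0000]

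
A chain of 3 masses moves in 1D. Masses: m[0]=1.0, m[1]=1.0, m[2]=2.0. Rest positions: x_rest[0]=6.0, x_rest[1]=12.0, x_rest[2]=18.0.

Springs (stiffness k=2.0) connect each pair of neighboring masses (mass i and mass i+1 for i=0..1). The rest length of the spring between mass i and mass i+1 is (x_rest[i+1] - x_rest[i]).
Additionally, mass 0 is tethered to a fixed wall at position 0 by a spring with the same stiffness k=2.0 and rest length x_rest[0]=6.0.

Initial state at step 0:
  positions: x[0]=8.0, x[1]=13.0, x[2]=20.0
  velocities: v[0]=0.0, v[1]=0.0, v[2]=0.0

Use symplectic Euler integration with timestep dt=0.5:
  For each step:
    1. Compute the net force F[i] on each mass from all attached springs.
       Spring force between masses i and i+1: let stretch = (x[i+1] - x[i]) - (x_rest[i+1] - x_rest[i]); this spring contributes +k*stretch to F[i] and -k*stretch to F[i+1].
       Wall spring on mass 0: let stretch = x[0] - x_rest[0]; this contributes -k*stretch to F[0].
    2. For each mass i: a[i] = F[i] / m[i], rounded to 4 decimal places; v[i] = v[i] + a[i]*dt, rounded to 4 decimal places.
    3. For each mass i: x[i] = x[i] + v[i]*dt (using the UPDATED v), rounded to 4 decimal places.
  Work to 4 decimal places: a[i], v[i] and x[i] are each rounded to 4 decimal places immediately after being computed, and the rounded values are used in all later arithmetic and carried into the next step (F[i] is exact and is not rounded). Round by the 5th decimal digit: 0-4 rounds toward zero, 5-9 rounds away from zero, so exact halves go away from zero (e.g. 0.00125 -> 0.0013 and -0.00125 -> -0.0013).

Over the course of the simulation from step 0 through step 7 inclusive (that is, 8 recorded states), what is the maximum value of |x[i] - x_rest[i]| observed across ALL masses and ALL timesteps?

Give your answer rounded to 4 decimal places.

Step 0: x=[8.0000 13.0000 20.0000] v=[0.0000 0.0000 0.0000]
Step 1: x=[6.5000 14.0000 19.7500] v=[-3.0000 2.0000 -0.5000]
Step 2: x=[5.5000 14.1250 19.5625] v=[-2.0000 0.2500 -0.3750]
Step 3: x=[6.0625 12.6563 19.5156] v=[1.1250 -2.9375 -0.0938]
Step 4: x=[6.8907 11.3203 19.2539] v=[1.6563 -2.6720 -0.5235]
Step 5: x=[6.4883 11.7363 18.5088] v=[-0.8048 0.8320 -1.4903]
Step 6: x=[5.4658 12.9146 17.5705] v=[-2.0451 2.3565 -1.8766]
Step 7: x=[5.4348 12.6964 16.9682] v=[-0.0621 -0.4364 -1.2046]
Max displacement = 2.1250

Answer: 2.1250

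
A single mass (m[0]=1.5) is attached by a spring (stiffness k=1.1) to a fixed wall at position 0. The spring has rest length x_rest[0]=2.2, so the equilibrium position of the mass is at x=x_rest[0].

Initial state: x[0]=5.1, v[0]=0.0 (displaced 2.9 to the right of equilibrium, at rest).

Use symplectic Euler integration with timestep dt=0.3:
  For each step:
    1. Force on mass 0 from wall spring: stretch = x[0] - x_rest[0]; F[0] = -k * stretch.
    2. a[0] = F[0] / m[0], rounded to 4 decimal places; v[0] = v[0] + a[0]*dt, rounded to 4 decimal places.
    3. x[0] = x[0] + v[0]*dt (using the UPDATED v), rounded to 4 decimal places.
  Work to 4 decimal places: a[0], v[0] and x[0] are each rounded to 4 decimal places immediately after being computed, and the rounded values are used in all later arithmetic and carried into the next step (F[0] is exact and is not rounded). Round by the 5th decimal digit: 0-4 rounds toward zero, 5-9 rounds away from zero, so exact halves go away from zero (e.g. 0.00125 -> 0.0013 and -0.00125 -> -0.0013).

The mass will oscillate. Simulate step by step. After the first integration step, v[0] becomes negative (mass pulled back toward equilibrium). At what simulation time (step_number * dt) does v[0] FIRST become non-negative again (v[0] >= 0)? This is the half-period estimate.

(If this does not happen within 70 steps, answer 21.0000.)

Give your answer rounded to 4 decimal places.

Answer: 3.9000

Derivation:
Step 0: x=[5.1000] v=[0.0000]
Step 1: x=[4.9086] v=[-0.6380]
Step 2: x=[4.5384] v=[-1.2339]
Step 3: x=[4.0139] v=[-1.7483]
Step 4: x=[3.3697] v=[-2.1474]
Step 5: x=[2.6483] v=[-2.4047]
Step 6: x=[1.8973] v=[-2.5033]
Step 7: x=[1.1663] v=[-2.4367]
Step 8: x=[0.5035] v=[-2.2093]
Step 9: x=[-0.0473] v=[-1.8361]
Step 10: x=[-0.4498] v=[-1.3417]
Step 11: x=[-0.6774] v=[-0.7587]
Step 12: x=[-0.7151] v=[-0.1257]
Step 13: x=[-0.5604] v=[0.5156]
First v>=0 after going negative at step 13, time=3.9000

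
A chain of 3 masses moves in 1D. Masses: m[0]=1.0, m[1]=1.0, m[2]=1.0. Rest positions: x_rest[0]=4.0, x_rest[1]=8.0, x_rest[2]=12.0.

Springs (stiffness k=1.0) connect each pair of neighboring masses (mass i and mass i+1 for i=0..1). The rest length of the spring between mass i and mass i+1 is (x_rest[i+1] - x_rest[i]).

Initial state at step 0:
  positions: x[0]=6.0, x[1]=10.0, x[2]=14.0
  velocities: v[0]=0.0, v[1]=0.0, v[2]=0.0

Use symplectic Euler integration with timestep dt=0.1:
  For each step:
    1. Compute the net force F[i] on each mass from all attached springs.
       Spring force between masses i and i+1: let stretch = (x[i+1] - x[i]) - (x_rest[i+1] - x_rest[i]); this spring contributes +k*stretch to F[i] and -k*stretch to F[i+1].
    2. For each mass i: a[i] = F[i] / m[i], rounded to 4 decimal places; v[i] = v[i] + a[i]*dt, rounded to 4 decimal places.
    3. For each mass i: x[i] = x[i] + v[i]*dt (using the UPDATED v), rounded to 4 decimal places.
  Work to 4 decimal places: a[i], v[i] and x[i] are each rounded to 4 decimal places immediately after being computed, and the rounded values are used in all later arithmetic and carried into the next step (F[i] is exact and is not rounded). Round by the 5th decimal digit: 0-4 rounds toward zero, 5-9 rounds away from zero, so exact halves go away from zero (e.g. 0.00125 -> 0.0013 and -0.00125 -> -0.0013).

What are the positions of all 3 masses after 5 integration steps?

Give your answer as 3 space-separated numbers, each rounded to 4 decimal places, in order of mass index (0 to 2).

Answer: 6.0000 10.0000 14.0000

Derivation:
Step 0: x=[6.0000 10.0000 14.0000] v=[0.0000 0.0000 0.0000]
Step 1: x=[6.0000 10.0000 14.0000] v=[0.0000 0.0000 0.0000]
Step 2: x=[6.0000 10.0000 14.0000] v=[0.0000 0.0000 0.0000]
Step 3: x=[6.0000 10.0000 14.0000] v=[0.0000 0.0000 0.0000]
Step 4: x=[6.0000 10.0000 14.0000] v=[0.0000 0.0000 0.0000]
Step 5: x=[6.0000 10.0000 14.0000] v=[0.0000 0.0000 0.0000]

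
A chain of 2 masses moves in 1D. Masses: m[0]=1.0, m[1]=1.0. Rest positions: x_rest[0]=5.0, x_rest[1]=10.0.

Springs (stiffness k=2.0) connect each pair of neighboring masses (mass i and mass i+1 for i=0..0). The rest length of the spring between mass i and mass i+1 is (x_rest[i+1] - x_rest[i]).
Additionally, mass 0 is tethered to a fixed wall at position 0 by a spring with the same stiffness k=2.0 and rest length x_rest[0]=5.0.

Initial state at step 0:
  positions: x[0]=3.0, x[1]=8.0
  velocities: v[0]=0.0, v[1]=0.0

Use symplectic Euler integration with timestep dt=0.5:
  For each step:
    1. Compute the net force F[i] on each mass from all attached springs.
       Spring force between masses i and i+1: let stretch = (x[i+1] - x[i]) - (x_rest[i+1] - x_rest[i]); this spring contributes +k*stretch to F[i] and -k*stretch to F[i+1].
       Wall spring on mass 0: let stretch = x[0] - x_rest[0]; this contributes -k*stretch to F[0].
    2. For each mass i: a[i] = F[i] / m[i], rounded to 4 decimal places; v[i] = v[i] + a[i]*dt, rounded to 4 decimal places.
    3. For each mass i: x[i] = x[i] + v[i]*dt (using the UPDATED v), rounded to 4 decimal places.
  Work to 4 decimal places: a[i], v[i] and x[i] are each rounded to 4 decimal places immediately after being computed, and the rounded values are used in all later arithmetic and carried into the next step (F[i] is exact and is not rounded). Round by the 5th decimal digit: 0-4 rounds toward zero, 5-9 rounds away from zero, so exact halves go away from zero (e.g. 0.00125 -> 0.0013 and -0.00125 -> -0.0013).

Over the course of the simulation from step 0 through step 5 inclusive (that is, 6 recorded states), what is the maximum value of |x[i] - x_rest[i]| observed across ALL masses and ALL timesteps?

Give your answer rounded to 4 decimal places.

Step 0: x=[3.0000 8.0000] v=[0.0000 0.0000]
Step 1: x=[4.0000 8.0000] v=[2.0000 0.0000]
Step 2: x=[5.0000 8.5000] v=[2.0000 1.0000]
Step 3: x=[5.2500 9.7500] v=[0.5000 2.5000]
Step 4: x=[5.1250 11.2500] v=[-0.2500 3.0000]
Step 5: x=[5.5000 12.1875] v=[0.7500 1.8750]
Max displacement = 2.1875

Answer: 2.1875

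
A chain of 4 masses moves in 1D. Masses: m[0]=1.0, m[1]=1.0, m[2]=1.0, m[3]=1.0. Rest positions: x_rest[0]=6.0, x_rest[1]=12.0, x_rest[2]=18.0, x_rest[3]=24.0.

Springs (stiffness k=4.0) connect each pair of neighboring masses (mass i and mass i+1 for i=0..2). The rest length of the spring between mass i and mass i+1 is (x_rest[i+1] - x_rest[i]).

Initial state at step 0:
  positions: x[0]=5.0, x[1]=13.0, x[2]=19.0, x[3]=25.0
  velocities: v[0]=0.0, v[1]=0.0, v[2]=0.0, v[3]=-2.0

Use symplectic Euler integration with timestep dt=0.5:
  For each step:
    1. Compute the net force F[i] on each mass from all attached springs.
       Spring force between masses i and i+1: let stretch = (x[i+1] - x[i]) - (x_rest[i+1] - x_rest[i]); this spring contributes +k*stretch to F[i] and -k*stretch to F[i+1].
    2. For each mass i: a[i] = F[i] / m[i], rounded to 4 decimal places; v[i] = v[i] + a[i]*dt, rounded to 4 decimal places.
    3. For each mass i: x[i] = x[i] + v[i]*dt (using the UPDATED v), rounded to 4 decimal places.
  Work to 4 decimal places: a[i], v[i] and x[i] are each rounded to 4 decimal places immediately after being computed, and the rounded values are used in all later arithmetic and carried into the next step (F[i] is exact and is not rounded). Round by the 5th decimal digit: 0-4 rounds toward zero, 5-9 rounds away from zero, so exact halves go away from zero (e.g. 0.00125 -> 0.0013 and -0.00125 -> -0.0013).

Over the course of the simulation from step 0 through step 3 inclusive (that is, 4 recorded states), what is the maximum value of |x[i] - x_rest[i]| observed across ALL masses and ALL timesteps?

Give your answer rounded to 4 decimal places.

Answer: 2.0000

Derivation:
Step 0: x=[5.0000 13.0000 19.0000 25.0000] v=[0.0000 0.0000 0.0000 -2.0000]
Step 1: x=[7.0000 11.0000 19.0000 24.0000] v=[4.0000 -4.0000 0.0000 -2.0000]
Step 2: x=[7.0000 13.0000 16.0000 24.0000] v=[0.0000 4.0000 -6.0000 0.0000]
Step 3: x=[7.0000 12.0000 18.0000 22.0000] v=[0.0000 -2.0000 4.0000 -4.0000]
Max displacement = 2.0000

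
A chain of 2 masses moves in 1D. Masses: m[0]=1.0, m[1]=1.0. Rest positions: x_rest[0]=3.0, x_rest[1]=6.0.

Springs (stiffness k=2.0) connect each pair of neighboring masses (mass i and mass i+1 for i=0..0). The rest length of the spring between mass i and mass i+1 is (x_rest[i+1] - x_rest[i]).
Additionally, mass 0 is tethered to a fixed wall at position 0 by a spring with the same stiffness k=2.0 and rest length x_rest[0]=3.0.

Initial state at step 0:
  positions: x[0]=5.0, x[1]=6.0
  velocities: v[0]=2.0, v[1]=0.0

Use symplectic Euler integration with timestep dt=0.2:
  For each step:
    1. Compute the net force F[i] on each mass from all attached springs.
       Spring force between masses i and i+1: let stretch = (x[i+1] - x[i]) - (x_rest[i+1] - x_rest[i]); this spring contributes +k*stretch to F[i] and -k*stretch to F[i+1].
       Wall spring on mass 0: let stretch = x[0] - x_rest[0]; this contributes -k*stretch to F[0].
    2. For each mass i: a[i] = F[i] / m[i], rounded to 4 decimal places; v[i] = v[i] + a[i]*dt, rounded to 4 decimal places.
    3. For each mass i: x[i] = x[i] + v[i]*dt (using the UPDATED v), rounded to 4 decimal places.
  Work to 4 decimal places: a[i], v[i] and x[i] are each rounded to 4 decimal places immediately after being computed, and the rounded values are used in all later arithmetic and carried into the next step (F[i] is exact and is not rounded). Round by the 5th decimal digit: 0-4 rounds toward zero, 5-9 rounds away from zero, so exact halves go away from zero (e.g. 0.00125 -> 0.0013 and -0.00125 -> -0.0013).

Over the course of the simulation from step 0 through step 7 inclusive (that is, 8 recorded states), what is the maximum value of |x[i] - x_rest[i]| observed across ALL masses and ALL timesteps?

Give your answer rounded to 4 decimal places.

Step 0: x=[5.0000 6.0000] v=[2.0000 0.0000]
Step 1: x=[5.0800 6.1600] v=[0.4000 0.8000]
Step 2: x=[4.8400 6.4736] v=[-1.2000 1.5680]
Step 3: x=[4.3435 6.8965] v=[-2.4826 2.1146]
Step 4: x=[3.7037 7.3552] v=[-3.1988 2.2934]
Step 5: x=[3.0598 7.7618] v=[-3.2197 2.0328]
Step 6: x=[2.5472 8.0322] v=[-2.5628 1.3520]
Step 7: x=[2.2697 8.1038] v=[-1.3877 0.3580]
Max displacement = 2.1038

Answer: 2.1038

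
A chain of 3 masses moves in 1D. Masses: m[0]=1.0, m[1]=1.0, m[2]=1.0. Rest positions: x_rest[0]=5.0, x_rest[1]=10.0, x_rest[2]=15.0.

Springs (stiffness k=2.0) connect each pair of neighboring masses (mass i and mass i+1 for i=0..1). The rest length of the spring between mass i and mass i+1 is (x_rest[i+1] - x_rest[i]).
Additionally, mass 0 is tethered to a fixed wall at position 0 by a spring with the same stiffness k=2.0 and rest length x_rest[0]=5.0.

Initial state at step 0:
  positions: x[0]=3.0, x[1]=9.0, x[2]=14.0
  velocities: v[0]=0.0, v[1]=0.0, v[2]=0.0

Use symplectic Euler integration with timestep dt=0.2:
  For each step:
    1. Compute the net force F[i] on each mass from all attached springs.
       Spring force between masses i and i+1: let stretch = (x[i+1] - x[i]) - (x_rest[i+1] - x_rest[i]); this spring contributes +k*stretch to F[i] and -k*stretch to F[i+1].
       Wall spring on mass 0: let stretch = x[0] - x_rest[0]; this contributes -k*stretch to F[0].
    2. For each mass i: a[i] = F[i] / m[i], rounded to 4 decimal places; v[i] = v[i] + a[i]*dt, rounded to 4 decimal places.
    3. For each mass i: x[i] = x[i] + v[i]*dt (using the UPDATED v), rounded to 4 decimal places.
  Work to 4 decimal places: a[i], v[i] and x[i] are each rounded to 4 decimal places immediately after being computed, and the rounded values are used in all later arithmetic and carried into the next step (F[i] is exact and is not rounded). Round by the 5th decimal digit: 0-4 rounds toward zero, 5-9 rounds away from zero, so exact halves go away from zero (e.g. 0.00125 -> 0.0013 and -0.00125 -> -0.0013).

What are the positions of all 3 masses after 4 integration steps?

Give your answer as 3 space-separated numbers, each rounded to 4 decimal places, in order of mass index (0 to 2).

Answer: 4.7938 8.6180 13.9246

Derivation:
Step 0: x=[3.0000 9.0000 14.0000] v=[0.0000 0.0000 0.0000]
Step 1: x=[3.2400 8.9200 14.0000] v=[1.2000 -0.4000 0.0000]
Step 2: x=[3.6752 8.7920 13.9936] v=[2.1760 -0.6400 -0.0320]
Step 3: x=[4.2257 8.6708 13.9711] v=[2.7526 -0.6061 -0.1126]
Step 4: x=[4.7938 8.6180 13.9246] v=[2.8404 -0.2640 -0.2327]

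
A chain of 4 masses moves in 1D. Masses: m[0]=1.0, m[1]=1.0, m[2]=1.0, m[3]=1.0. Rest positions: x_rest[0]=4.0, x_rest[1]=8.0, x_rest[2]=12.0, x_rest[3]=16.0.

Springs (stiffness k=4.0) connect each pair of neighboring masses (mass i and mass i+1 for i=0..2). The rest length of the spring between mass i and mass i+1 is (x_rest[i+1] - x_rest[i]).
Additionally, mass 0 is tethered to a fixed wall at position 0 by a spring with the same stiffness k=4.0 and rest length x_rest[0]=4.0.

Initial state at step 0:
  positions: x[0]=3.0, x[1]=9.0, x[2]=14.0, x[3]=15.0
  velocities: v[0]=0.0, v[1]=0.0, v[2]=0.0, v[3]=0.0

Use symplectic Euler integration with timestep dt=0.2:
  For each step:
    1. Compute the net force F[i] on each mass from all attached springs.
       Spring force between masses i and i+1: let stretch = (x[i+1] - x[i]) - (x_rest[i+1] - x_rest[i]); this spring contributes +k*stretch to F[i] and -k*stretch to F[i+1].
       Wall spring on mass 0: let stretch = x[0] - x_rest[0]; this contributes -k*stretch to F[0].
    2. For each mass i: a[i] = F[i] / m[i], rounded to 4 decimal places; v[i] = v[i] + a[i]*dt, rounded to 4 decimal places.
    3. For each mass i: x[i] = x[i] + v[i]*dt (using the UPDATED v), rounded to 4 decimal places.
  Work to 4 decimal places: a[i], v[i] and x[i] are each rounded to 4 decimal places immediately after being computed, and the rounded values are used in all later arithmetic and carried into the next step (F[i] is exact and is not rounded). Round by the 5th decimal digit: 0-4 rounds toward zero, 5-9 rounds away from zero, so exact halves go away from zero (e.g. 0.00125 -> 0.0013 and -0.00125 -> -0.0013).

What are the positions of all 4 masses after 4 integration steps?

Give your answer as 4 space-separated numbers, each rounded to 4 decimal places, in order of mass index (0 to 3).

Answer: 5.5230 7.8042 10.7404 17.5712

Derivation:
Step 0: x=[3.0000 9.0000 14.0000 15.0000] v=[0.0000 0.0000 0.0000 0.0000]
Step 1: x=[3.4800 8.8400 13.3600 15.4800] v=[2.4000 -0.8000 -3.2000 2.4000]
Step 2: x=[4.2608 8.5456 12.3360 16.2608] v=[3.9040 -1.4720 -5.1200 3.9040]
Step 3: x=[5.0454 8.1721 11.3335 17.0536] v=[3.9232 -1.8675 -5.0125 3.9642]
Step 4: x=[5.5230 7.8042 10.7404 17.5712] v=[2.3882 -1.8397 -2.9655 2.5881]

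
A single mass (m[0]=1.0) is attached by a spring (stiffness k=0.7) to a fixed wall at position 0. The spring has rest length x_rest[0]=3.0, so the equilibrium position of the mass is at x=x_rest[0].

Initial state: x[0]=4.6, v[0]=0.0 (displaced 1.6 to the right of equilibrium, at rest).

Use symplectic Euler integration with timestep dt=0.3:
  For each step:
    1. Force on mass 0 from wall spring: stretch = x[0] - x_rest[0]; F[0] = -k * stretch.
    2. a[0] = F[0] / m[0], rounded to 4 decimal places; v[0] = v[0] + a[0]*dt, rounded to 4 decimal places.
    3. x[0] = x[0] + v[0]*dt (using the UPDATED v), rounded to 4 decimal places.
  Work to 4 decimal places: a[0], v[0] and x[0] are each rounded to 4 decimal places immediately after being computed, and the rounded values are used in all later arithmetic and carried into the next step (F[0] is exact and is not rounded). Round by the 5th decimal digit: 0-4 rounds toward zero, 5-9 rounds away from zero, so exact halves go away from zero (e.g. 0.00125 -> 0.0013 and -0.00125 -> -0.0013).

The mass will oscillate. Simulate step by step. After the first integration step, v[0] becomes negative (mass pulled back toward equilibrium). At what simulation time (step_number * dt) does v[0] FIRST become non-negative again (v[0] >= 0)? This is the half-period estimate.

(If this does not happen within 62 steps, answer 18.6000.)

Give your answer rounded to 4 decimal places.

Step 0: x=[4.6000] v=[0.0000]
Step 1: x=[4.4992] v=[-0.3360]
Step 2: x=[4.3040] v=[-0.6508]
Step 3: x=[4.0266] v=[-0.9246]
Step 4: x=[3.6845] v=[-1.1402]
Step 5: x=[3.2993] v=[-1.2840]
Step 6: x=[2.8952] v=[-1.3469]
Step 7: x=[2.4977] v=[-1.3249]
Step 8: x=[2.1319] v=[-1.2194]
Step 9: x=[1.8208] v=[-1.0371]
Step 10: x=[1.5840] v=[-0.7895]
Step 11: x=[1.4364] v=[-0.4921]
Step 12: x=[1.3873] v=[-0.1638]
Step 13: x=[1.4398] v=[0.1749]
First v>=0 after going negative at step 13, time=3.9000

Answer: 3.9000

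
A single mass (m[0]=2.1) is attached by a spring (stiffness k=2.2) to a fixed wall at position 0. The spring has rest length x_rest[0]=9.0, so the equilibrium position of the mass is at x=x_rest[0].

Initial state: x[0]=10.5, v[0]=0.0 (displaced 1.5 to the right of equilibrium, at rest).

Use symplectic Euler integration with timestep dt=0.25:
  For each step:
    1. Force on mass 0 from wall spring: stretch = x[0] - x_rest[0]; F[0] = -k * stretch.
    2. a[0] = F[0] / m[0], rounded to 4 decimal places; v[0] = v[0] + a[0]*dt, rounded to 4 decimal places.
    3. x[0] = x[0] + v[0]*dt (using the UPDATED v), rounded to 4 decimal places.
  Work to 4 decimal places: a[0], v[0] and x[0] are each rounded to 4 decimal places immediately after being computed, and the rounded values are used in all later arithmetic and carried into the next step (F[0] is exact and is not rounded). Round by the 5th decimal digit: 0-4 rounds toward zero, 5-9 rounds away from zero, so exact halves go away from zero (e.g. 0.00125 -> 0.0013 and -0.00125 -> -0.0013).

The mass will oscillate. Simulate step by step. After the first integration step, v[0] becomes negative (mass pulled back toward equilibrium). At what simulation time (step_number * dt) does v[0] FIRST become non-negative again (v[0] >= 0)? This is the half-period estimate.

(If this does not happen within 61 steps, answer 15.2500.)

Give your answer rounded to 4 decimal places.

Step 0: x=[10.5000] v=[0.0000]
Step 1: x=[10.4018] v=[-0.3929]
Step 2: x=[10.2118] v=[-0.7601]
Step 3: x=[9.9424] v=[-1.0775]
Step 4: x=[9.6113] v=[-1.3243]
Step 5: x=[9.2402] v=[-1.4844]
Step 6: x=[8.8534] v=[-1.5473]
Step 7: x=[8.4762] v=[-1.5089]
Step 8: x=[8.1333] v=[-1.3717]
Step 9: x=[7.8471] v=[-1.1447]
Step 10: x=[7.6364] v=[-0.8428]
Step 11: x=[7.5150] v=[-0.4857]
Step 12: x=[7.4908] v=[-0.0968]
Step 13: x=[7.5654] v=[0.2985]
First v>=0 after going negative at step 13, time=3.2500

Answer: 3.2500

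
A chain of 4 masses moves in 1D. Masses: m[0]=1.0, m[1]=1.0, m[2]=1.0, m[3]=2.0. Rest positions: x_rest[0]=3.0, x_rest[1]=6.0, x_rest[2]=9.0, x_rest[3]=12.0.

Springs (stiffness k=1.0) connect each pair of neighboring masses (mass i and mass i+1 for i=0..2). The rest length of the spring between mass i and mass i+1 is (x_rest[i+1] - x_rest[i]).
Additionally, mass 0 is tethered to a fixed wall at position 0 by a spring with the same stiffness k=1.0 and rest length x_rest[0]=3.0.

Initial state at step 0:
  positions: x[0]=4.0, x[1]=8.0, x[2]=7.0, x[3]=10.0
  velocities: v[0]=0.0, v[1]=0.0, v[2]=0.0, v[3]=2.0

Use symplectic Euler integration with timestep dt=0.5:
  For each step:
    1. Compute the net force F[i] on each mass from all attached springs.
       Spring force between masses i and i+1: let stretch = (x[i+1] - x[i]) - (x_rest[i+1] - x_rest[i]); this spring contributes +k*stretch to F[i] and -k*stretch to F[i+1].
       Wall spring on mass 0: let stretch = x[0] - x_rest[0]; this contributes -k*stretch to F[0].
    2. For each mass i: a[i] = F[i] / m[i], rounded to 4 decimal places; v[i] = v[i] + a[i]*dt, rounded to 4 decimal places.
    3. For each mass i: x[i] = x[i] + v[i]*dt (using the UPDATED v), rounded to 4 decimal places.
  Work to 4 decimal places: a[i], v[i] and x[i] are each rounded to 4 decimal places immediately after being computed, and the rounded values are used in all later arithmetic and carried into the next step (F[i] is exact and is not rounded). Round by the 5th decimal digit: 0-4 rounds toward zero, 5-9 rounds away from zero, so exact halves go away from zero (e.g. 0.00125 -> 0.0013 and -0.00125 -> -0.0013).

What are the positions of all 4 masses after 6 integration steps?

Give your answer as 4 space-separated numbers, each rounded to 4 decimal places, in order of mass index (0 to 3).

Answer: 0.8535 6.5456 9.7095 15.9392

Derivation:
Step 0: x=[4.0000 8.0000 7.0000 10.0000] v=[0.0000 0.0000 0.0000 2.0000]
Step 1: x=[4.0000 6.7500 8.0000 11.0000] v=[0.0000 -2.5000 2.0000 2.0000]
Step 2: x=[3.6875 5.1250 9.4375 12.0000] v=[-0.6250 -3.2500 2.8750 2.0000]
Step 3: x=[2.8125 4.2188 10.4375 13.0547] v=[-1.7500 -1.8125 2.0000 2.1094]
Step 4: x=[1.5860 4.5157 10.5372 14.1573] v=[-2.4531 0.5937 0.1993 2.2051]
Step 5: x=[0.6954 5.5855 10.0365 15.1824] v=[-1.7813 2.1396 -1.0014 2.0501]
Step 6: x=[0.8535 6.5456 9.7095 15.9392] v=[0.3161 1.9201 -0.6540 1.5136]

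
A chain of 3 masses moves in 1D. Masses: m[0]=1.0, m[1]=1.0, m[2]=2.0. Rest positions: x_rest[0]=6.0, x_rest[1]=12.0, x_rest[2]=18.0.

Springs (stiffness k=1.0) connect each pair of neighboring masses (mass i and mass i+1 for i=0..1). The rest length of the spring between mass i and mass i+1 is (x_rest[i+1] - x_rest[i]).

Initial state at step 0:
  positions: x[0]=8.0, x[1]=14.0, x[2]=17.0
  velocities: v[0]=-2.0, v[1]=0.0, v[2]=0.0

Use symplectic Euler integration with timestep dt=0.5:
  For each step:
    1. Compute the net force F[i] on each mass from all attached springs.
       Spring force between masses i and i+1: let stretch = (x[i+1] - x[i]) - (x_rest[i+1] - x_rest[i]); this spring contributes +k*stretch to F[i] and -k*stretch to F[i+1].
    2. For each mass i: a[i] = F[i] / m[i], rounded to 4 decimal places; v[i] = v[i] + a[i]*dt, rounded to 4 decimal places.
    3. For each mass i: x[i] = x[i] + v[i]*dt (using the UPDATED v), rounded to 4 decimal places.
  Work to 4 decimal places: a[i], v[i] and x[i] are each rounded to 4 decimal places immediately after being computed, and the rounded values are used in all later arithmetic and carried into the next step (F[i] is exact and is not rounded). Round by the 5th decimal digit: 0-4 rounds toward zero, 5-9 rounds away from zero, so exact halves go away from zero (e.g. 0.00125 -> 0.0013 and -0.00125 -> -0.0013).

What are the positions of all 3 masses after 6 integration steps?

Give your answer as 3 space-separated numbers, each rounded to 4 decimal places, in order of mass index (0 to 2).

Step 0: x=[8.0000 14.0000 17.0000] v=[-2.0000 0.0000 0.0000]
Step 1: x=[7.0000 13.2500 17.3750] v=[-2.0000 -1.5000 0.7500]
Step 2: x=[6.0625 11.9688 17.9844] v=[-1.8750 -2.5625 1.2188]
Step 3: x=[5.1016 10.7149 18.5919] v=[-1.9219 -2.5079 1.2149]
Step 4: x=[4.0440 10.0269 18.9648] v=[-2.1153 -1.3761 0.7457]
Step 5: x=[2.9821 10.0776 18.9704] v=[-2.1239 0.1014 0.0112]
Step 6: x=[2.1940 10.5777 18.6144] v=[-1.5762 1.0001 -0.7120]

Answer: 2.1940 10.5777 18.6144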